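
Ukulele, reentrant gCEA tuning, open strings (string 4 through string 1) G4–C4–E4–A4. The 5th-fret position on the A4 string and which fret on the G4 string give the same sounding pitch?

7

A4 at fret 5 is A4 + 5 semitones = D5.
The open G4 string is 2 semitones below the open A4, so the same pitch on the G4 string lies at fret 5 + 2 = 7.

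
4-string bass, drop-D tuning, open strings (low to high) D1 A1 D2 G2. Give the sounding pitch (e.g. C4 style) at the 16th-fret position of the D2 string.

F#3

Each fret is one semitone, so D2 + 16 = F#3.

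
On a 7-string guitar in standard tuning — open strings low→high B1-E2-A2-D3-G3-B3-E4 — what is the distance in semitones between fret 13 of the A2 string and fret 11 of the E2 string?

7 semitones

A2 at fret 13 → A♯3 (MIDI 58); E2 at fret 11 → D♯3 (MIDI 51).
58 − 51 = 7, so the two pitches are 7 semitones apart, with A♯3 the higher.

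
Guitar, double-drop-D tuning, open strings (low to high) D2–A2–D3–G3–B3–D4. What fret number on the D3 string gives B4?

21

B4 is 21 semitones above the open D3 (D–D#–E–F–…–A–A#–B), so it sits at fret 21.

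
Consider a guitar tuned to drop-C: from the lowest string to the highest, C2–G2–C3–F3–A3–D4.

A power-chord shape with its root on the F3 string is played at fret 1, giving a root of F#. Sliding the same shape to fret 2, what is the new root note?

G

Moving from fret 1 to fret 2 shifts the root by 1 semitone.
F# up 1 semitone is G.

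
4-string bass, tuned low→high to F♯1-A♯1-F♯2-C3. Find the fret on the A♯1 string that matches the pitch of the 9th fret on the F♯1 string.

F♯1 at fret 9 is F♯1 + 9 semitones = D♯2.
The open A♯1 string is 4 semitones above the open F♯1, so the same pitch on the A♯1 string lies at fret 9 − 4 = 5.

5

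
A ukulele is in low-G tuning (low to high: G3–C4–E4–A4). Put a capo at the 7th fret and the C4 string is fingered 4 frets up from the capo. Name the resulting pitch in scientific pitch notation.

The capo raises the open C4 by 7 semitones to G4; fretting 4 more gives C4 + 7 + 4 = C4 + 11 semitones = B4.

B4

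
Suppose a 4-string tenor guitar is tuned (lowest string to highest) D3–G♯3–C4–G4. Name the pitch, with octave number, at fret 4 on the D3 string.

F♯3

D3 is MIDI 50. Adding 4 gives 54, which is F♯3.
(Equivalently spelled G♭3.)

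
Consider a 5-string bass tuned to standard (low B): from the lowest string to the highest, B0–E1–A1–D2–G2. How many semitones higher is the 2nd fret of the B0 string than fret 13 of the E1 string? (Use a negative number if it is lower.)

B0 at fret 2 → C#1 (MIDI 25); E1 at fret 13 → F2 (MIDI 41).
25 − 41 = -16, so the two pitches are 16 semitones apart.

-16 semitones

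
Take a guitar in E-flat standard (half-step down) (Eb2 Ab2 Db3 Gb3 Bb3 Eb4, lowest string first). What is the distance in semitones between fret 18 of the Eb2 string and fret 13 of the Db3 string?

5 semitones

Eb2 at fret 18 → A3 (MIDI 57); Db3 at fret 13 → D4 (MIDI 62).
57 − 62 = -5, so the two pitches are 5 semitones apart, with D4 the higher.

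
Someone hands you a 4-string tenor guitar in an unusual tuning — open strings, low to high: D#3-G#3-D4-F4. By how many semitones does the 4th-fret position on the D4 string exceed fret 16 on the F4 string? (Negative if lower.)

-15 semitones

D4 at fret 4 → F#4 (MIDI 66); F4 at fret 16 → A5 (MIDI 81).
66 − 81 = -15, so the two pitches are 15 semitones apart.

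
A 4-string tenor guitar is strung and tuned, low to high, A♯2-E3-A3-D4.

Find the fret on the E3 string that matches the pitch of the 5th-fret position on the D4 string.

D4 at fret 5 is D4 + 5 semitones = G4.
The open E3 string is 10 semitones below the open D4, so the same pitch on the E3 string lies at fret 5 + 10 = 15.

15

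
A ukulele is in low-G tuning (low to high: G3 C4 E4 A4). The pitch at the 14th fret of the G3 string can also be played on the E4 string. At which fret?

G3 at fret 14 is G3 + 14 semitones = A4.
The open E4 string is 9 semitones above the open G3, so the same pitch on the E4 string lies at fret 14 − 9 = 5.

5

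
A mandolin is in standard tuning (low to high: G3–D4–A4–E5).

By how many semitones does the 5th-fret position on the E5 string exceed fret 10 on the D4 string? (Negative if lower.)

E5 at fret 5 → A5 (MIDI 81); D4 at fret 10 → C5 (MIDI 72).
81 − 72 = 9, so the two pitches are 9 semitones apart.

9 semitones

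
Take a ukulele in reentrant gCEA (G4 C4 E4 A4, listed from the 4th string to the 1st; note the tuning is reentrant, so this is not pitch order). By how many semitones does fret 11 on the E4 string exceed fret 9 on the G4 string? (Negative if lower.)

E4 at fret 11 → D♯5 (MIDI 75); G4 at fret 9 → E5 (MIDI 76).
75 − 76 = -1, so the two pitches are 1 semitone apart.

-1 semitone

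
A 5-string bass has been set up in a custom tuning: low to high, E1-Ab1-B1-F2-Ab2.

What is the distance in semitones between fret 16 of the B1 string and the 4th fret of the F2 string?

6 semitones

B1 at fret 16 → Eb3 (MIDI 51); F2 at fret 4 → A2 (MIDI 45).
51 − 45 = 6, so the two pitches are 6 semitones apart, with Eb3 the higher.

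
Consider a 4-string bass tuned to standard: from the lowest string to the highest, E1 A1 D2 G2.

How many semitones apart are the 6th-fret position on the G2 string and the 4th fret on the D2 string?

G2 at fret 6 → C#3 (MIDI 49); D2 at fret 4 → F#2 (MIDI 42).
49 − 42 = 7, so the two pitches are 7 semitones apart, with C#3 the higher.

7 semitones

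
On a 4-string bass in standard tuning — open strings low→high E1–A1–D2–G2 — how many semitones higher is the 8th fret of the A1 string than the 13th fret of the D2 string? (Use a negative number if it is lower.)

-10 semitones

A1 at fret 8 → F2 (MIDI 41); D2 at fret 13 → D♯3 (MIDI 51).
41 − 51 = -10, so the two pitches are 10 semitones apart.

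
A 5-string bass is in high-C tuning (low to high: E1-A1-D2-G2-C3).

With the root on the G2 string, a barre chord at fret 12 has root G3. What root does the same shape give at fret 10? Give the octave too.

F3

Moving from fret 12 to fret 10 shifts the root by -2 semitones.
G3 down 2 semitones is F3.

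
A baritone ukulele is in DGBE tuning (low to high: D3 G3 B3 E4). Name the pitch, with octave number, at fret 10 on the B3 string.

A4

The open B3 string plus 10 semitones: B–C–C#–D–…–G–G#–A.
The walk passes from B into C once, so the octave number goes from 3 to 4.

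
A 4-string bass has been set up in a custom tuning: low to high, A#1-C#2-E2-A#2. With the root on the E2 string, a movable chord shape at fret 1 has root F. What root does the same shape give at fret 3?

G

Moving from fret 1 to fret 3 shifts the root by 2 semitones.
F up 2 semitones is G.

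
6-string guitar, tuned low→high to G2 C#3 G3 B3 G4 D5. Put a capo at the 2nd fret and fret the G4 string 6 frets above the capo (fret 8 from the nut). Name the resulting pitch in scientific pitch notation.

The capo raises the open G4 by 2 semitones to A4; fretting 6 more gives G4 + 2 + 6 = G4 + 8 semitones = D#5.
(Also written Eb.)

D#5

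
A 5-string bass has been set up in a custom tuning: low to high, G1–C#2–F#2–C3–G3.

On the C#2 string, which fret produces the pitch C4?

C4 is 23 semitones above the open C#2 (C#–D–D#–E–…–A#–B–C), so it sits at fret 23.

23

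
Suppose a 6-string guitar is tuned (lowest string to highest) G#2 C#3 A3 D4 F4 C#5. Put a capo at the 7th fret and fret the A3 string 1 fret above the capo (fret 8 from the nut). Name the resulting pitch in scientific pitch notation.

F4

The capo raises the open A3 by 7 semitones to E4; fretting 1 more gives A3 + 7 + 1 = A3 + 8 semitones = F4.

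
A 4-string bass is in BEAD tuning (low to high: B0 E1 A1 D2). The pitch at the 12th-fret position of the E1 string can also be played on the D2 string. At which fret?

E1 at fret 12 is E1 + 12 semitones = E2.
The open D2 string is 10 semitones above the open E1, so the same pitch on the D2 string lies at fret 12 − 10 = 2.

2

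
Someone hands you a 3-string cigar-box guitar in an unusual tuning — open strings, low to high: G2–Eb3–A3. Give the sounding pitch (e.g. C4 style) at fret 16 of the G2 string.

B3

G2 is MIDI 43. Adding 16 gives 59, which is B3.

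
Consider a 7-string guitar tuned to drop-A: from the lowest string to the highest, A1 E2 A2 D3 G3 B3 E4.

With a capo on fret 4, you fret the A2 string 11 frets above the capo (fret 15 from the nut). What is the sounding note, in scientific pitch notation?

The capo raises the open A2 by 4 semitones to C♯3; fretting 11 more gives A2 + 4 + 11 = A2 + 15 semitones = C4.

C4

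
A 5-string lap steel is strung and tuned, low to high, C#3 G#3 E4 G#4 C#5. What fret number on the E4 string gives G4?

G4 is 3 semitones above the open E4 (E–F–F#–G), so it sits at fret 3.

3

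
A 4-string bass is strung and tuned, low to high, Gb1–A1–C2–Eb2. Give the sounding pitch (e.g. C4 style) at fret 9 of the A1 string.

A1 is MIDI 33. Adding 9 gives 42, which is Gb2.

Gb2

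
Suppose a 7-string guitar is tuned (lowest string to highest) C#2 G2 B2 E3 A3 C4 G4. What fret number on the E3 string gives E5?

E5 is 24 semitones above the open E3 (E–F–F#–G–…–D–D#–E), so it sits at fret 24.

24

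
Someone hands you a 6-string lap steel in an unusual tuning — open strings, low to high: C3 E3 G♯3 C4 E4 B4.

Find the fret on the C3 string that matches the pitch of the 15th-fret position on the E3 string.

19

E3 at fret 15 is E3 + 15 semitones = G4.
The open C3 string is 4 semitones below the open E3, so the same pitch on the C3 string lies at fret 15 + 4 = 19.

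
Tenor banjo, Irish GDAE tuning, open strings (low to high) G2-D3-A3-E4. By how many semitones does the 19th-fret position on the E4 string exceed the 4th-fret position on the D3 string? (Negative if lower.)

29 semitones

E4 at fret 19 → B5 (MIDI 83); D3 at fret 4 → F#3 (MIDI 54).
83 − 54 = 29, so the two pitches are 29 semitones apart.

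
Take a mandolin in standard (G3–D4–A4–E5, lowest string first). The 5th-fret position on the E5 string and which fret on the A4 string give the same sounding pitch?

E5 at fret 5 is E5 + 5 semitones = A5.
The open A4 string is 7 semitones below the open E5, so the same pitch on the A4 string lies at fret 5 + 7 = 12.

12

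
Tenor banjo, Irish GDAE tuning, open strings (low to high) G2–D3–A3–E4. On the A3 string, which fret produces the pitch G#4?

G#4 is 11 semitones above the open A3 (A–A#–B–C–…–F#–G–G#), so it sits at fret 11.

11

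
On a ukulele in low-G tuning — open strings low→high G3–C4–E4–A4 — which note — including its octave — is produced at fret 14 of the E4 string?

Each fret is one semitone, so E4 + 14 = F#5.

F#5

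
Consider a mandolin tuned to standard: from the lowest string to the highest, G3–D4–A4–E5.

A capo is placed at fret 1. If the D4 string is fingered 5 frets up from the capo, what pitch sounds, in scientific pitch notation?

G#4

The capo raises the open D4 by 1 semitone to D#4; fretting 5 more gives D4 + 1 + 5 = D4 + 6 semitones = G#4.
(Also written Ab.)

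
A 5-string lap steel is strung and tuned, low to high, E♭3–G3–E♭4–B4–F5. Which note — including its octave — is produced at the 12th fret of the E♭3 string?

E♭3 is MIDI 51. Adding 12 gives 63, which is E♭4.
(Equivalently spelled D♯4.)

E♭4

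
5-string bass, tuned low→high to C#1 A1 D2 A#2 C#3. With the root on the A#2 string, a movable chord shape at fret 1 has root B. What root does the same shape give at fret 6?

Moving from fret 1 to fret 6 shifts the root by 5 semitones.
B up 5 semitones is E.

E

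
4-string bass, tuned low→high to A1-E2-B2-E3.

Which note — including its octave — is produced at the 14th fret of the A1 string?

B2

A1 is MIDI 33. Adding 14 gives 47, which is B2.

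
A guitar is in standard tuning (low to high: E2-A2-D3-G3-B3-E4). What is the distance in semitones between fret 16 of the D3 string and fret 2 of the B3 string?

5 semitones

D3 at fret 16 → F#4 (MIDI 66); B3 at fret 2 → C#4 (MIDI 61).
66 − 61 = 5, so the two pitches are 5 semitones apart, with F#4 the higher.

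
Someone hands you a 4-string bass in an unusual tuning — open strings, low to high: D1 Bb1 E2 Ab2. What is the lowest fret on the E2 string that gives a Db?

From E2, count semitones up the chromatic scale until reaching Db: E–F–Gb–G–Ab–A–Bb–B–C–Db — 9 steps.

9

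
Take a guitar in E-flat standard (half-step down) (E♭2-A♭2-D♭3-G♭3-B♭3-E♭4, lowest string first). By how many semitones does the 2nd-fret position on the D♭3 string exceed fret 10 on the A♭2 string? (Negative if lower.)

-3 semitones

D♭3 at fret 2 → E♭3 (MIDI 51); A♭2 at fret 10 → G♭3 (MIDI 54).
51 − 54 = -3, so the two pitches are 3 semitones apart.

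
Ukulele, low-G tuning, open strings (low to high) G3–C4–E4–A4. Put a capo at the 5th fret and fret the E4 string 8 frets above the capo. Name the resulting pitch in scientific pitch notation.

The capo raises the open E4 by 5 semitones to A4; fretting 8 more gives E4 + 5 + 8 = E4 + 13 semitones = F5.

F5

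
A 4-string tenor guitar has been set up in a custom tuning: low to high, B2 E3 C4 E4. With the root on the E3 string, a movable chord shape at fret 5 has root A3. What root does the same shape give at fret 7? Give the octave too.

B3

Moving from fret 5 to fret 7 shifts the root by 2 semitones.
A3 up 2 semitones is B3.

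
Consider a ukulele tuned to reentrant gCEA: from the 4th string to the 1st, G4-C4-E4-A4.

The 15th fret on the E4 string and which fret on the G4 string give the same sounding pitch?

Fret 15 on E4 is MIDI 64 + 15 = 79 (G5). On the G4 string (open MIDI 67), that pitch is 79 − 67 = fret 12.

12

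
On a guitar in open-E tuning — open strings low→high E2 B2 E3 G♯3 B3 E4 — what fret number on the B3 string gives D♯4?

4

D♯4 is 4 semitones above the open B3 (B–C–C#–D–D#), so it sits at fret 4.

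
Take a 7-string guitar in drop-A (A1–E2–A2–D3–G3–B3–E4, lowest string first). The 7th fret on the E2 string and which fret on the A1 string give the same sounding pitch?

14

Fret 7 on E2 is MIDI 40 + 7 = 47 (B2). On the A1 string (open MIDI 33), that pitch is 47 − 33 = fret 14.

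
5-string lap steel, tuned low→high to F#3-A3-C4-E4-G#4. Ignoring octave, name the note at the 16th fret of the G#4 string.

C

The open G#4 string plus 16 semitones: G#–A–A#–B–…–A#–B–C.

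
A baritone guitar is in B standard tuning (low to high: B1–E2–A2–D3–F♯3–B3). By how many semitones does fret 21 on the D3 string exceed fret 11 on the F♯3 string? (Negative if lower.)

D3 at fret 21 → B4 (MIDI 71); F♯3 at fret 11 → F4 (MIDI 65).
71 − 65 = 6, so the two pitches are 6 semitones apart.

6 semitones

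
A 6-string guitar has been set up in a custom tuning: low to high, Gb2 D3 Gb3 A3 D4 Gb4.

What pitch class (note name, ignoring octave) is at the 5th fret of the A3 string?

D

The open A3 string plus 5 semitones: A–Bb–B–C–Db–D.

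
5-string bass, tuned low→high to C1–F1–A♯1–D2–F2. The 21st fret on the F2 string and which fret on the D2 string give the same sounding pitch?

24

Fret 21 on F2 is MIDI 41 + 21 = 62 (D4). On the D2 string (open MIDI 38), that pitch is 62 − 38 = fret 24.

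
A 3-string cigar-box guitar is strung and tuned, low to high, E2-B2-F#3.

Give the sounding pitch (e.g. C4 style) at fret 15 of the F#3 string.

Each fret is one semitone, so F#3 + 15 = A4.

A4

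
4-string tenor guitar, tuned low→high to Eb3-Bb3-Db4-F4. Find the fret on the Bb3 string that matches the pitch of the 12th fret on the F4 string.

19

Fret 12 on F4 is MIDI 65 + 12 = 77 (F5). On the Bb3 string (open MIDI 58), that pitch is 77 − 58 = fret 19.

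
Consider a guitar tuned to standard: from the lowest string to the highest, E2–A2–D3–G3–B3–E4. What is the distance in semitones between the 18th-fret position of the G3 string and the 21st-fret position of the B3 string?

G3 at fret 18 → C#5 (MIDI 73); B3 at fret 21 → G#5 (MIDI 80).
73 − 80 = -7, so the two pitches are 7 semitones apart, with G#5 the higher.

7 semitones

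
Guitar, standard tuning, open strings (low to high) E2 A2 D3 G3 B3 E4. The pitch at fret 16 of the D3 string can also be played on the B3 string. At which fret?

7

D3 at fret 16 is D3 + 16 semitones = F#4.
The open B3 string is 9 semitones above the open D3, so the same pitch on the B3 string lies at fret 16 − 9 = 7.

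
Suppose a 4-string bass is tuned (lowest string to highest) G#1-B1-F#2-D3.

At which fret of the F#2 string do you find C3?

6

C3 is 6 semitones above the open F#2 (F#–G–G#–A–A#–B–C), so it sits at fret 6.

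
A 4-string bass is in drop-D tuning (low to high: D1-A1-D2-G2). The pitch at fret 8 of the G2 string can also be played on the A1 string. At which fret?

Fret 8 on G2 is MIDI 43 + 8 = 51 (D#3). On the A1 string (open MIDI 33), that pitch is 51 − 33 = fret 18.

18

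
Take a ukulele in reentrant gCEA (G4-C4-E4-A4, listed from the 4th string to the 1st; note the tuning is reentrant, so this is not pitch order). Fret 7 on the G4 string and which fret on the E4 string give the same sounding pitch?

10

Fret 7 on G4 is MIDI 67 + 7 = 74 (D5). On the E4 string (open MIDI 64), that pitch is 74 − 64 = fret 10.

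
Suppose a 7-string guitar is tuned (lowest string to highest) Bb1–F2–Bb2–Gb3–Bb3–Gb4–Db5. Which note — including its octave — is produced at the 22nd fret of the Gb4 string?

E6

The open Gb4 string plus 22 semitones: Gb–G–Ab–A–…–D–Eb–E.
The walk passes from B into C 2 times, so the octave number goes from 4 to 6.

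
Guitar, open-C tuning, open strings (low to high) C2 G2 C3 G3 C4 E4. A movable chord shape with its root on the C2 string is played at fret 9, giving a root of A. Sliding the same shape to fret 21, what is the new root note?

A

Moving from fret 9 to fret 21 shifts the root by 12 semitones.
A up 12 semitones is A.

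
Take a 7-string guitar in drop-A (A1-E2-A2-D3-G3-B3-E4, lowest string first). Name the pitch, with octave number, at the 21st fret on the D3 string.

B4

The open D3 string plus 21 semitones: D–D#–E–F–…–A–A#–B.
The walk passes from B into C once, so the octave number goes from 3 to 4.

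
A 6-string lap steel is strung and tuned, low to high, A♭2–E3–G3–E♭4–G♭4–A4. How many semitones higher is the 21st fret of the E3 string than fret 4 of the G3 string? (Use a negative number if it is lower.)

E3 at fret 21 → D♭5 (MIDI 73); G3 at fret 4 → B3 (MIDI 59).
73 − 59 = 14, so the two pitches are 14 semitones apart.

14 semitones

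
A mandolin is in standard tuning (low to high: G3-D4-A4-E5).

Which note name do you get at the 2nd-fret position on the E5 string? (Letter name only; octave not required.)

F#

Each fret is one semitone, so E5 + 2 = F#.
(Equivalently spelled Gb.)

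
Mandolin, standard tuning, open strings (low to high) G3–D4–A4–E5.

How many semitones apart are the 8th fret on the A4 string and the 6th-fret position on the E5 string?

A4 at fret 8 → F5 (MIDI 77); E5 at fret 6 → A#5 (MIDI 82).
77 − 82 = -5, so the two pitches are 5 semitones apart, with A#5 the higher.

5 semitones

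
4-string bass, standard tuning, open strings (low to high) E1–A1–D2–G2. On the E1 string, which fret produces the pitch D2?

D2 is 10 semitones above the open E1 (E–F–F#–G–…–C–C#–D), so it sits at fret 10.

10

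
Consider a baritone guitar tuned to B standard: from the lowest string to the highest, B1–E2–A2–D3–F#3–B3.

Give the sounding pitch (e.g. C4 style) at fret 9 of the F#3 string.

D#4

The open F#3 string plus 9 semitones: F#–G–G#–A–A#–B–C–C#–D–D#.
The walk passes from B into C once, so the octave number goes from 3 to 4.
(Equivalently spelled Eb4.)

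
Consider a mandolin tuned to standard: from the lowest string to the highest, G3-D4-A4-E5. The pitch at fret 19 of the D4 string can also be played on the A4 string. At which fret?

D4 at fret 19 is D4 + 19 semitones = A5.
The open A4 string is 7 semitones above the open D4, so the same pitch on the A4 string lies at fret 19 − 7 = 12.

12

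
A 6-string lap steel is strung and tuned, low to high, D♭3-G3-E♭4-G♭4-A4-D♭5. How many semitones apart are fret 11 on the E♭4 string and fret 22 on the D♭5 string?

21 semitones

E♭4 at fret 11 → D5 (MIDI 74); D♭5 at fret 22 → B6 (MIDI 95).
74 − 95 = -21, so the two pitches are 21 semitones apart, with B6 the higher.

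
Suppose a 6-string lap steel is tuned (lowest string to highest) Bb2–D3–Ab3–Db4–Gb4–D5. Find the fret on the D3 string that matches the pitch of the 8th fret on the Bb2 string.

4

Bb2 at fret 8 is Bb2 + 8 semitones = Gb3.
The open D3 string is 4 semitones above the open Bb2, so the same pitch on the D3 string lies at fret 8 − 4 = 4.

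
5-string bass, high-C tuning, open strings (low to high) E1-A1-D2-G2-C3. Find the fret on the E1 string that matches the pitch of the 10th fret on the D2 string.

20

Fret 10 on D2 is MIDI 38 + 10 = 48 (C3). On the E1 string (open MIDI 28), that pitch is 48 − 28 = fret 20.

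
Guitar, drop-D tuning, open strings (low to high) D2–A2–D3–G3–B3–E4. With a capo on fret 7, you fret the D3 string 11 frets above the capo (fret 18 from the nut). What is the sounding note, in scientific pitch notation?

G#4

The capo raises the open D3 by 7 semitones to A3; fretting 11 more gives D3 + 7 + 11 = D3 + 18 semitones = G#4.
(Also written Ab.)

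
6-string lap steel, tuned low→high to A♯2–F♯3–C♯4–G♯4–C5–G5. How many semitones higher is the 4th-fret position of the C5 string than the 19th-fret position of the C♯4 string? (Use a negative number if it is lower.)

C5 at fret 4 → E5 (MIDI 76); C♯4 at fret 19 → G♯5 (MIDI 80).
76 − 80 = -4, so the two pitches are 4 semitones apart.

-4 semitones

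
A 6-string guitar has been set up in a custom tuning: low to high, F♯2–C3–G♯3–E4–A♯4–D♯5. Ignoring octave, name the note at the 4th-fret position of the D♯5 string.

The open D♯5 string plus 4 semitones: D#–E–F–F#–G.

G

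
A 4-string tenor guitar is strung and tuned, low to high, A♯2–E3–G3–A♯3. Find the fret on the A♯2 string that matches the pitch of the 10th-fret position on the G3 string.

19

Fret 10 on G3 is MIDI 55 + 10 = 65 (F4). On the A♯2 string (open MIDI 46), that pitch is 65 − 46 = fret 19.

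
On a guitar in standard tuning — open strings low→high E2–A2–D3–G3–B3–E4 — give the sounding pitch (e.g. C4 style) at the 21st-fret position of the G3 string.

E5

The open G3 string plus 21 semitones: G–G#–A–A#–…–D–D#–E.
The walk passes from B into C 2 times, so the octave number goes from 3 to 5.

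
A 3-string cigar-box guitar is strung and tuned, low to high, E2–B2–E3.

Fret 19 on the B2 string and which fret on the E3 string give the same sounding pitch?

14

Fret 19 on B2 is MIDI 47 + 19 = 66 (F♯4). On the E3 string (open MIDI 52), that pitch is 66 − 52 = fret 14.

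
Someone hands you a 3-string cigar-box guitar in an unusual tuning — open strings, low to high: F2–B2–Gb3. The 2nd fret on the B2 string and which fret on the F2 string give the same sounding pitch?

8

Fret 2 on B2 is MIDI 47 + 2 = 49 (Db3). On the F2 string (open MIDI 41), that pitch is 49 − 41 = fret 8.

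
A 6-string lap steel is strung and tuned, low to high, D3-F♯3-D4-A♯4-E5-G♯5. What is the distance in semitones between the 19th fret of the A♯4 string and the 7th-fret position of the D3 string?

32 semitones

A♯4 at fret 19 → F6 (MIDI 89); D3 at fret 7 → A3 (MIDI 57).
89 − 57 = 32, so the two pitches are 32 semitones apart, with F6 the higher.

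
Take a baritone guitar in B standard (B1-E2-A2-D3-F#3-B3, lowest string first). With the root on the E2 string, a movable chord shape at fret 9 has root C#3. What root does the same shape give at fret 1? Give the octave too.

F2

Moving from fret 9 to fret 1 shifts the root by -8 semitones.
C#3 down 8 semitones is F2.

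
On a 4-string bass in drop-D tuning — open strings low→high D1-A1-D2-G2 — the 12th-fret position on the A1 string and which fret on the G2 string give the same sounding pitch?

2

Fret 12 on A1 is MIDI 33 + 12 = 45 (A2). On the G2 string (open MIDI 43), that pitch is 45 − 43 = fret 2.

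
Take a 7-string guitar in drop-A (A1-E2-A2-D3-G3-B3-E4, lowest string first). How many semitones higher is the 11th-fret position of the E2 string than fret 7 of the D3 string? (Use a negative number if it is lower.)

E2 at fret 11 → D#3 (MIDI 51); D3 at fret 7 → A3 (MIDI 57).
51 − 57 = -6, so the two pitches are 6 semitones apart.

-6 semitones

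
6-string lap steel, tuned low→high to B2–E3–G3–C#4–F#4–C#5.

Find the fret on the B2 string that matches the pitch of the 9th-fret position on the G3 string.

G3 at fret 9 is G3 + 9 semitones = E4.
The open B2 string is 8 semitones below the open G3, so the same pitch on the B2 string lies at fret 9 + 8 = 17.

17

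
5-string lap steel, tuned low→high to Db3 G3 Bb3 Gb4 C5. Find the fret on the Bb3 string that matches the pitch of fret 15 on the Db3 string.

Db3 at fret 15 is Db3 + 15 semitones = E4.
The open Bb3 string is 9 semitones above the open Db3, so the same pitch on the Bb3 string lies at fret 15 − 9 = 6.

6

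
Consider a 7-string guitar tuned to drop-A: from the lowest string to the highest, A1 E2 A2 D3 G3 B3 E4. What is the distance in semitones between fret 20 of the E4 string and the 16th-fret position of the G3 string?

13 semitones

E4 at fret 20 → C6 (MIDI 84); G3 at fret 16 → B4 (MIDI 71).
84 − 71 = 13, so the two pitches are 13 semitones apart, with C6 the higher.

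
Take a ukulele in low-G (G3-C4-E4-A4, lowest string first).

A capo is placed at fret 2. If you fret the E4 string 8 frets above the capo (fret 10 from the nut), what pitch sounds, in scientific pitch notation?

The capo raises the open E4 by 2 semitones to F♯4; fretting 8 more gives E4 + 2 + 8 = E4 + 10 semitones = D5.

D5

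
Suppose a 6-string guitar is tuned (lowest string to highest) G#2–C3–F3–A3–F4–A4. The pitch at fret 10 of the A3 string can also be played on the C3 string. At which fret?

A3 at fret 10 is A3 + 10 semitones = G4.
The open C3 string is 9 semitones below the open A3, so the same pitch on the C3 string lies at fret 10 + 9 = 19.

19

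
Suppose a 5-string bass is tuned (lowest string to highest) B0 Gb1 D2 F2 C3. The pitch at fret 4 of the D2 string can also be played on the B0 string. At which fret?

D2 at fret 4 is D2 + 4 semitones = Gb2.
The open B0 string is 15 semitones below the open D2, so the same pitch on the B0 string lies at fret 4 + 15 = 19.

19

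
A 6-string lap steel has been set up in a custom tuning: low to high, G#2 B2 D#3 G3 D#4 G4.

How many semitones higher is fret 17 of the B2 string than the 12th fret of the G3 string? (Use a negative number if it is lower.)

B2 at fret 17 → E4 (MIDI 64); G3 at fret 12 → G4 (MIDI 67).
64 − 67 = -3, so the two pitches are 3 semitones apart.

-3 semitones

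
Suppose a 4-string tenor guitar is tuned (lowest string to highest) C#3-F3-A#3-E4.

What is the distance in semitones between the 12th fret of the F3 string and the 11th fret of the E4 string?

F3 at fret 12 → F4 (MIDI 65); E4 at fret 11 → D#5 (MIDI 75).
65 − 75 = -10, so the two pitches are 10 semitones apart, with D#5 the higher.

10 semitones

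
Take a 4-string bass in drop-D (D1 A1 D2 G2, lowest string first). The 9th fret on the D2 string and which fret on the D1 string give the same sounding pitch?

D2 at fret 9 is D2 + 9 semitones = B2.
The open D1 string is 12 semitones below the open D2, so the same pitch on the D1 string lies at fret 9 + 12 = 21.

21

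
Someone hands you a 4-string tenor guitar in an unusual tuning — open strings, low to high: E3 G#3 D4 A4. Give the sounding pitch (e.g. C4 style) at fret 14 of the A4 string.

The open A4 string plus 14 semitones: A–A#–B–C–…–A–A#–B.
The walk passes from B into C once, so the octave number goes from 4 to 5.

B5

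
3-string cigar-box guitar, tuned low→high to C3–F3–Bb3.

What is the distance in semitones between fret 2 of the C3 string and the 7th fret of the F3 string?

C3 at fret 2 → D3 (MIDI 50); F3 at fret 7 → C4 (MIDI 60).
50 − 60 = -10, so the two pitches are 10 semitones apart, with C4 the higher.

10 semitones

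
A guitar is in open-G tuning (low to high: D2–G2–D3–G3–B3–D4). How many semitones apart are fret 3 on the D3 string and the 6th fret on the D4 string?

D3 at fret 3 → F3 (MIDI 53); D4 at fret 6 → G♯4 (MIDI 68).
53 − 68 = -15, so the two pitches are 15 semitones apart, with G♯4 the higher.

15 semitones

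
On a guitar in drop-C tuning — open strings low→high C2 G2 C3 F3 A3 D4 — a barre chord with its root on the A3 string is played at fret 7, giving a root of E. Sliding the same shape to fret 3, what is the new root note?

C

Moving from fret 7 to fret 3 shifts the root by -4 semitones.
E down 4 semitones is C.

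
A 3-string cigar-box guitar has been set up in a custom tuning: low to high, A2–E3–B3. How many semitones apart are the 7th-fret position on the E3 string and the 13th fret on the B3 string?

E3 at fret 7 → B3 (MIDI 59); B3 at fret 13 → C5 (MIDI 72).
59 − 72 = -13, so the two pitches are 13 semitones apart, with C5 the higher.

13 semitones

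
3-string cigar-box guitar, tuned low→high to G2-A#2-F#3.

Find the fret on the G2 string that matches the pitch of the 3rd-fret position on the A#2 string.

6

Fret 3 on A#2 is MIDI 46 + 3 = 49 (C#3). On the G2 string (open MIDI 43), that pitch is 49 − 43 = fret 6.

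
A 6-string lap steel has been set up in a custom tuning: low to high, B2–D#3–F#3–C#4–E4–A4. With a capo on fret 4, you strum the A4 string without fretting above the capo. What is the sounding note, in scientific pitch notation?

The capo raises the open A4 by 4 semitones to C#5; fretting 0 more gives A4 + 4 + 0 = A4 + 4 semitones = C#5.
(Also written Db.)

C#5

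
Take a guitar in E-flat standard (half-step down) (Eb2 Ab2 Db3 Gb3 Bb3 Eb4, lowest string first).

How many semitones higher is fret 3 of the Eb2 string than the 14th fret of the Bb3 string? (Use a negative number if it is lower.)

-30 semitones

Eb2 at fret 3 → Gb2 (MIDI 42); Bb3 at fret 14 → C5 (MIDI 72).
42 − 72 = -30, so the two pitches are 30 semitones apart.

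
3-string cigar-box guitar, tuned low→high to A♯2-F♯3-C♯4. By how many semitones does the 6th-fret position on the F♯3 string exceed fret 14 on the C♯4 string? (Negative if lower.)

F♯3 at fret 6 → C4 (MIDI 60); C♯4 at fret 14 → D♯5 (MIDI 75).
60 − 75 = -15, so the two pitches are 15 semitones apart.

-15 semitones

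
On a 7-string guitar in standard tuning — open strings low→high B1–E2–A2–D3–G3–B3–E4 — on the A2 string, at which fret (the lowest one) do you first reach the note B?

2

From A2, count semitones up the chromatic scale until reaching B: A–A#–B — 2 steps.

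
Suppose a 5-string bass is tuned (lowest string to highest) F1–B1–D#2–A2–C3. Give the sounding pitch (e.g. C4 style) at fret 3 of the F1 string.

G#1

Each fret is one semitone, so F1 + 3 = G#1.
(Equivalently spelled Ab1.)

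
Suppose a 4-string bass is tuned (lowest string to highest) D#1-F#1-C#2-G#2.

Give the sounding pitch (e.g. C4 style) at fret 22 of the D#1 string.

Each fret is one semitone, so D#1 + 22 = C#3.
(Equivalently spelled Db3.)

C#3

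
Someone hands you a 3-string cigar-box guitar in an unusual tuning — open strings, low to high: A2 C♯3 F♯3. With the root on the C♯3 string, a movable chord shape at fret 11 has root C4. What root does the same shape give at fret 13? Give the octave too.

D4

Moving from fret 11 to fret 13 shifts the root by 2 semitones.
C4 up 2 semitones is D4.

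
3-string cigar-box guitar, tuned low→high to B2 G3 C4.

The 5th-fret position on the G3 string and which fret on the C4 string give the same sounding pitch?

G3 at fret 5 is G3 + 5 semitones = C4.
The open C4 string is 5 semitones above the open G3, so the same pitch on the C4 string lies at fret 5 − 5 = 0.

0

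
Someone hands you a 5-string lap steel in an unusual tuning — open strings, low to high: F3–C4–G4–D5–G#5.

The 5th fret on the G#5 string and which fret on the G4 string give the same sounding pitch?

Fret 5 on G#5 is MIDI 80 + 5 = 85 (C#6). On the G4 string (open MIDI 67), that pitch is 85 − 67 = fret 18.

18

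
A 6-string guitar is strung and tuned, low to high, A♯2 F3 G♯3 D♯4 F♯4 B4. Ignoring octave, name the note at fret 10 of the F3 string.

D♯

F3 is MIDI 53. Adding 10 gives 63; 63 mod 12 = 3, i.e. D♯.
(Equivalently spelled E♭.)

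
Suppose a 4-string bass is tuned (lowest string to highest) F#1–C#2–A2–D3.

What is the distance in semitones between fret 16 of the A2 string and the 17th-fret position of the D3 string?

6 semitones

A2 at fret 16 → C#4 (MIDI 61); D3 at fret 17 → G4 (MIDI 67).
61 − 67 = -6, so the two pitches are 6 semitones apart, with G4 the higher.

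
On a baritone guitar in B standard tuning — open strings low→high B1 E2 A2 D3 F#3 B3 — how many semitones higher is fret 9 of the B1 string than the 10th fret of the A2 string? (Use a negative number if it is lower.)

B1 at fret 9 → G#2 (MIDI 44); A2 at fret 10 → G3 (MIDI 55).
44 − 55 = -11, so the two pitches are 11 semitones apart.

-11 semitones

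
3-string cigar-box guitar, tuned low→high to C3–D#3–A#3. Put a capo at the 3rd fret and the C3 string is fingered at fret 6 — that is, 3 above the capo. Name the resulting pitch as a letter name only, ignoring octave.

The capo raises the open C3 by 3 semitones to D#3; fretting 3 more gives C3 + 3 + 3 = C3 + 6 semitones, landing on F#.
(Also written Gb.)

F#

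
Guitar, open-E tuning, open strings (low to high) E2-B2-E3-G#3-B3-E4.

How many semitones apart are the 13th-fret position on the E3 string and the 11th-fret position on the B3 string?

E3 at fret 13 → F4 (MIDI 65); B3 at fret 11 → A#4 (MIDI 70).
65 − 70 = -5, so the two pitches are 5 semitones apart, with A#4 the higher.

5 semitones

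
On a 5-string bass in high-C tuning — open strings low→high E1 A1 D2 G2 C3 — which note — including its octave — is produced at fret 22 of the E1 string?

D3

E1 is MIDI 28. Adding 22 gives 50, which is D3.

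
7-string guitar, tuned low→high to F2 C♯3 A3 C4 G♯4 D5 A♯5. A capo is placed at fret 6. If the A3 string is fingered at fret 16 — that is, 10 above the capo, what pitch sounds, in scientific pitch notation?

C♯5

The capo raises the open A3 by 6 semitones to D♯4; fretting 10 more gives A3 + 6 + 10 = A3 + 16 semitones = C♯5.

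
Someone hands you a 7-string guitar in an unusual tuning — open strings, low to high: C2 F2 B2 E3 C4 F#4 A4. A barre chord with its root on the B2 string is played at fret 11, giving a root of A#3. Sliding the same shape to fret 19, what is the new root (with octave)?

Moving from fret 11 to fret 19 shifts the root by 8 semitones.
A#3 up 8 semitones is F#4.

F#4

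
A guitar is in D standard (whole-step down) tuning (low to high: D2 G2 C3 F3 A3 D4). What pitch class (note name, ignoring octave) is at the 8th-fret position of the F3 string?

C♯

Each fret is one semitone, so F3 + 8 = C♯.
(Equivalently spelled D♭.)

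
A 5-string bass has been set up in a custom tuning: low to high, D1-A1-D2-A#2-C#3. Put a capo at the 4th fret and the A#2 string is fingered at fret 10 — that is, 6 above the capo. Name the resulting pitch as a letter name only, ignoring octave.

G#

The capo raises the open A#2 by 4 semitones to D3; fretting 6 more gives A#2 + 4 + 6 = A#2 + 10 semitones, landing on G#.
(Also written Ab.)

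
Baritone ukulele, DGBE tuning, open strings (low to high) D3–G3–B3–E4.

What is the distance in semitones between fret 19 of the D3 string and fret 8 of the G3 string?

D3 at fret 19 → A4 (MIDI 69); G3 at fret 8 → D#4 (MIDI 63).
69 − 63 = 6, so the two pitches are 6 semitones apart, with A4 the higher.

6 semitones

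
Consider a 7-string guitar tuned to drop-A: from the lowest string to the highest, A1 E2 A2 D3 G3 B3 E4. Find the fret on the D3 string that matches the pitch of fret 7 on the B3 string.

Fret 7 on B3 is MIDI 59 + 7 = 66 (F♯4). On the D3 string (open MIDI 50), that pitch is 66 − 50 = fret 16.

16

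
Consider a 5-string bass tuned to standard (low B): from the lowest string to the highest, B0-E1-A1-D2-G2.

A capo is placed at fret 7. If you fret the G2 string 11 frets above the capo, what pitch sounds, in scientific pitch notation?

C#4

The capo raises the open G2 by 7 semitones to D3; fretting 11 more gives G2 + 7 + 11 = G2 + 18 semitones = C#4.
(Also written Db.)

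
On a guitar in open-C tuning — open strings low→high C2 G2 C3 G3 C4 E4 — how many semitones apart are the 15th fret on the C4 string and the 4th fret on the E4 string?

C4 at fret 15 → D#5 (MIDI 75); E4 at fret 4 → G#4 (MIDI 68).
75 − 68 = 7, so the two pitches are 7 semitones apart, with D#5 the higher.

7 semitones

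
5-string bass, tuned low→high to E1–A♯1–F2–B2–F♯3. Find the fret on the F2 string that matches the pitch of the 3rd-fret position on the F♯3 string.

16

Fret 3 on F♯3 is MIDI 54 + 3 = 57 (A3). On the F2 string (open MIDI 41), that pitch is 57 − 41 = fret 16.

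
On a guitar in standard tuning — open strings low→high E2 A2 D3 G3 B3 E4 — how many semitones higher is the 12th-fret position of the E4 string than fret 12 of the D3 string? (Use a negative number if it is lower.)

E4 at fret 12 → E5 (MIDI 76); D3 at fret 12 → D4 (MIDI 62).
76 − 62 = 14, so the two pitches are 14 semitones apart.

14 semitones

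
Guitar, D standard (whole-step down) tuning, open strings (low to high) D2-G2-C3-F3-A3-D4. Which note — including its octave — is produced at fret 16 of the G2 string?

Each fret is one semitone, so G2 + 16 = B3.

B3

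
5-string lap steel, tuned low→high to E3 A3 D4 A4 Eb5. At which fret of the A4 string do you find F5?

F5 is 8 semitones above the open A4 (A–Bb–B–C–Db–D–Eb–E–F), so it sits at fret 8.

8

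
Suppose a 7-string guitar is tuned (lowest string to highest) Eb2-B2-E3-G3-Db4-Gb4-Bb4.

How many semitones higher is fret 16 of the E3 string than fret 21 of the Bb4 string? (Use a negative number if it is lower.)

-23 semitones

E3 at fret 16 → Ab4 (MIDI 68); Bb4 at fret 21 → G6 (MIDI 91).
68 − 91 = -23, so the two pitches are 23 semitones apart.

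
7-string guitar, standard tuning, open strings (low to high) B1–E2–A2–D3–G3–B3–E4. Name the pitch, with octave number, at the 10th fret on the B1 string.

B1 is MIDI 35. Adding 10 gives 45, which is A2.

A2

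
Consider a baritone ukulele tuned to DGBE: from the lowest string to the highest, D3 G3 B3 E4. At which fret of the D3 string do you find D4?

12

D4 is 12 semitones above the open D3 (D–D#–E–F–…–C–C#–D), so it sits at fret 12.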